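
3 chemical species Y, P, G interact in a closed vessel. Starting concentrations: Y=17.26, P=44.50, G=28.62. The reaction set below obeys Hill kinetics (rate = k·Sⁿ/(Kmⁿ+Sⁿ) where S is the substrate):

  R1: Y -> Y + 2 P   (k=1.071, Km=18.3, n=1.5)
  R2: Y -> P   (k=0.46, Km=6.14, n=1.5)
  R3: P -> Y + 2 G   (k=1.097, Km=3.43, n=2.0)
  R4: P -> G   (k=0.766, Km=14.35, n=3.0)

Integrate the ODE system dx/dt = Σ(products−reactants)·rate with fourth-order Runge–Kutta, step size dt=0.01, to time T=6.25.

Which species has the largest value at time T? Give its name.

Dominant species at T: G

RK4 with dt=0.01: 625 steps to T=6.25. Trajectory (selected grid times):
t=0.00: Y=17.26 P=44.50 G=28.62
t=0.69: Y=17.75 P=44.21 G=30.64
t=1.39: Y=18.24 P=43.94 G=32.68
t=2.08: Y=18.73 P=43.69 G=34.70
t=2.78: Y=19.22 P=43.45 G=36.74
t=3.47: Y=19.70 P=43.23 G=38.75
t=4.17: Y=20.19 P=43.02 G=40.80
t=4.86: Y=20.67 P=42.83 G=42.81
t=5.56: Y=21.16 P=42.66 G=44.85
t=6.25: Y=21.63 P=42.50 G=46.87
At T=6.25: Y=21.63 P=42.50 G=46.87; the largest is G.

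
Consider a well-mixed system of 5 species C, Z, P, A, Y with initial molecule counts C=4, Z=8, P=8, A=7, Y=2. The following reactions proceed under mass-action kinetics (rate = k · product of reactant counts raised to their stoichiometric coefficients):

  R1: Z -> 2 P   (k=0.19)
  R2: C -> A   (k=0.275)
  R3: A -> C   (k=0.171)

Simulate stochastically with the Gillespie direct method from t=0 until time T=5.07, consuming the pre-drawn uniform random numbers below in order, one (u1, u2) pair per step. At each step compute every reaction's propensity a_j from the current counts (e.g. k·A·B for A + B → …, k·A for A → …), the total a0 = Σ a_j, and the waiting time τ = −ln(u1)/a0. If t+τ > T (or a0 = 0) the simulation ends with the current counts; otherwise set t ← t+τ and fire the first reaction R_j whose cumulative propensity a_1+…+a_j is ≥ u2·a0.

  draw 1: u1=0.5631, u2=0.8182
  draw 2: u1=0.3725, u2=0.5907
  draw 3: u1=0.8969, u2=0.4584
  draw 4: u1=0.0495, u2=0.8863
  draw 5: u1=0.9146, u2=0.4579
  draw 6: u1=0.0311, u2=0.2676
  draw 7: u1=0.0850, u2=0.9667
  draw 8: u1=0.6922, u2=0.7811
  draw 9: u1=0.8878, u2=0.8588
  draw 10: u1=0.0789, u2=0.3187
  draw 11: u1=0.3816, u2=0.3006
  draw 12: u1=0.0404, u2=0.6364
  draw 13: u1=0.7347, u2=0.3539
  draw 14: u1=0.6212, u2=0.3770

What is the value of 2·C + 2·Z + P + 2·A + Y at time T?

Check how each reaction changes W = 2·C + 2·Z + P + 2·A + Y (weight of products minus weight of reactants):
R1: Z -> 2 P: (1·2) − (2·1) = 2 − 2 = 0
R2: C -> A: (2·1) − (2·1) = 2 − 2 = 0
R3: A -> C: (2·1) − (2·1) = 2 − 2 = 0
Every reaction leaves W unchanged, so W is conserved and no simulation is needed: W(T) = W(0) = 2·4 + 2·8 + 8 + 2·7 + 2 = 48

Value at T = 48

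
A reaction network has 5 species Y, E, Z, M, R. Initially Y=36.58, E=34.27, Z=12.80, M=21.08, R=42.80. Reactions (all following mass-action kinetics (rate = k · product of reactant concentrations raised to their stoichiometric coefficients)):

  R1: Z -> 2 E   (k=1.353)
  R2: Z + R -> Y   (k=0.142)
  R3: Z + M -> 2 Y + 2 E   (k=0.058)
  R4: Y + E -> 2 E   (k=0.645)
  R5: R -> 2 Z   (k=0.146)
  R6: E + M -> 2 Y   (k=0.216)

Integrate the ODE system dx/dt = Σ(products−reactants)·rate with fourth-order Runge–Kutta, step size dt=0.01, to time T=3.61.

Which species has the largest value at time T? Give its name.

RK4 with dt=0.01: 361 steps to T=3.61. Trajectory (selected grid times):
t=0.00: Y=36.58 E=34.27 Z=12.80 M=21.08 R=42.80
t=0.40: Y=0.15 E=110.56 Z=2.42 M=0.00 R=29.97
t=0.80: Y=0.08 E=115.67 Z=1.63 M=0.00 R=25.38
t=1.20: Y=0.06 E=119.42 Z=1.48 M=0.00 R=21.94
t=1.60: Y=0.05 E=122.68 Z=1.41 M=0.00 R=19.06
t=2.01: Y=0.04 E=125.65 Z=1.35 M=0.00 R=16.57
t=2.41: Y=0.03 E=128.24 Z=1.29 M=0.00 R=14.51
t=2.81: Y=0.03 E=130.57 Z=1.22 M=0.00 R=12.74
t=3.21: Y=0.02 E=132.68 Z=1.16 M=0.00 R=11.23
t=3.61: Y=0.02 E=134.59 Z=1.10 M=0.00 R=9.93
At T=3.61: Y=0.02 E=134.59 Z=1.10 M=0.00 R=9.93; the largest is E.

Dominant species at T: E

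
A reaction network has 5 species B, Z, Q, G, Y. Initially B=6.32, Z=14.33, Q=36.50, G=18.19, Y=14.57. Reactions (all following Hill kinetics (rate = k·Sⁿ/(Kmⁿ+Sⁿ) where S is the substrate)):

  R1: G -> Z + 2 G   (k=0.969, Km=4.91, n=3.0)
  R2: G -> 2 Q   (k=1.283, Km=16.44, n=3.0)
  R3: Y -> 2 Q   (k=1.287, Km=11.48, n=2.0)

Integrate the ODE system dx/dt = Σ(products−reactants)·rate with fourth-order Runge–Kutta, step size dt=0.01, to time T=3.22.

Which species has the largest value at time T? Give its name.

Dominant species at T: Q

RK4 with dt=0.01: 322 steps to T=3.22. Trajectory (selected grid times):
t=0.00: B=6.32 Z=14.33 Q=36.50 G=18.19 Y=14.57
t=0.36: B=6.32 Z=14.67 Q=37.60 G=18.27 Y=14.29
t=0.72: B=6.32 Z=15.01 Q=38.69 G=18.34 Y=14.01
t=1.07: B=6.32 Z=15.35 Q=39.75 G=18.41 Y=13.74
t=1.43: B=6.32 Z=15.69 Q=40.83 G=18.48 Y=13.47
t=1.79: B=6.32 Z=16.03 Q=41.91 G=18.55 Y=13.20
t=2.15: B=6.32 Z=16.37 Q=42.98 G=18.62 Y=12.94
t=2.50: B=6.32 Z=16.71 Q=44.01 G=18.69 Y=12.69
t=2.86: B=6.32 Z=17.05 Q=45.07 G=18.76 Y=12.44
t=3.22: B=6.32 Z=17.39 Q=46.12 G=18.82 Y=12.19
At T=3.22: B=6.32 Z=17.39 Q=46.12 G=18.82 Y=12.19; the largest is Q.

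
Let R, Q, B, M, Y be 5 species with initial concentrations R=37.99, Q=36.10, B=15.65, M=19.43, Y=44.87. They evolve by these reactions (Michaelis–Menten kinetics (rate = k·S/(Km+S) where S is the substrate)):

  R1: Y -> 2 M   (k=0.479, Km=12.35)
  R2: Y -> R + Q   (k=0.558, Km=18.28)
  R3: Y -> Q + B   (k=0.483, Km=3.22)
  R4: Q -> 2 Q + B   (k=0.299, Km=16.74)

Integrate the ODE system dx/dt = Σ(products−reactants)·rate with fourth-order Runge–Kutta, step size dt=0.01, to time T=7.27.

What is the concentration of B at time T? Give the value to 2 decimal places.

RK4 with dt=0.01: 727 steps to T=7.27. Trajectory (selected grid times):
t=0.00: R=37.99 Q=36.10 B=15.65 M=19.43 Y=44.87
t=0.81: R=38.31 Q=36.95 B=16.18 M=20.04 Y=43.88
t=1.62: R=38.63 Q=37.80 B=16.71 M=20.64 Y=42.90
t=2.42: R=38.94 Q=38.64 B=17.24 M=21.23 Y=41.93
t=3.23: R=39.25 Q=39.48 B=17.77 M=21.83 Y=40.95
t=4.04: R=39.57 Q=40.33 B=18.30 M=22.43 Y=39.98
t=4.85: R=39.87 Q=41.17 B=18.84 M=23.02 Y=39.02
t=5.65: R=40.18 Q=42.00 B=19.36 M=23.60 Y=38.07
t=6.46: R=40.48 Q=42.84 B=19.90 M=24.18 Y=37.11
t=7.27: R=40.78 Q=43.67 B=20.43 M=24.76 Y=36.16
Read off B at T=7.27: 20.43

B at T = 20.43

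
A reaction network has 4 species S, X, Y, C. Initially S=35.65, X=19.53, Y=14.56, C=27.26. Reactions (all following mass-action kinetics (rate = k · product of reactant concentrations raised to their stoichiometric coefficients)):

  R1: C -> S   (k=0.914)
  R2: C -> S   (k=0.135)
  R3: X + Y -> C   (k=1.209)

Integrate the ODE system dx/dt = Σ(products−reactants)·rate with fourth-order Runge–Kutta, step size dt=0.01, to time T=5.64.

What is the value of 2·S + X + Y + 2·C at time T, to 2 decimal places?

Check how each reaction changes W = 2·S + X + Y + 2·C (weight of products minus weight of reactants):
R1: C -> S: (2·1) − (2·1) = 2 − 2 = 0
R2: C -> S: (2·1) − (2·1) = 2 − 2 = 0
R3: X + Y -> C: (2·1) − (1·1 + 1·1) = 2 − 2 = 0
Every reaction leaves W unchanged, so W is conserved and no simulation is needed: W(T) = W(0) = 2·35.65 + 19.53 + 14.56 + 2·27.26 = 159.91

Value at T = 159.91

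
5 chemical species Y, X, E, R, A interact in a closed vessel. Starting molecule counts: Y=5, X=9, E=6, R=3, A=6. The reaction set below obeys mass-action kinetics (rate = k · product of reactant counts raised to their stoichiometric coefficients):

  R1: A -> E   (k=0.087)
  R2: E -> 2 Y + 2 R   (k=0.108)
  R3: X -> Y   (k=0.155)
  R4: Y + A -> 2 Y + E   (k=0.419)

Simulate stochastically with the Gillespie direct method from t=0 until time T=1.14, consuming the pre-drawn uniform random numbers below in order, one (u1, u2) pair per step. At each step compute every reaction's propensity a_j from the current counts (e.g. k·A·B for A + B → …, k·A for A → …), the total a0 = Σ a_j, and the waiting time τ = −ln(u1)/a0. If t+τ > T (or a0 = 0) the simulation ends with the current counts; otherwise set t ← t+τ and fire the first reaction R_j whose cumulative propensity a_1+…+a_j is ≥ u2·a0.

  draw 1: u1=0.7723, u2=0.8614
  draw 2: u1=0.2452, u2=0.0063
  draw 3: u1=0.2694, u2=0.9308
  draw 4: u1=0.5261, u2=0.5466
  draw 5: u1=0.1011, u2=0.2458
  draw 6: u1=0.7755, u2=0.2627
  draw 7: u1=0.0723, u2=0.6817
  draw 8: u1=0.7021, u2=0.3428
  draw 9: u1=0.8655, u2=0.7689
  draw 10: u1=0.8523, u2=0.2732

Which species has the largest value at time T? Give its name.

t=0.000: Y=5 X=9 E=6 R=3 A=6
Draw 1: a1=0.522, a2=0.648, a3=1.395, a4=12.570, a0=15.135; τ=−ln(0.7723)/15.135=0.017 → t=0.017; u2·a0=0.8614·15.135=13.037; a1+…+a3=2.565 < 13.037 ≤ a1+…+a4=15.135 → R4 fires; Y=6 X=9 E=7 R=3 A=5
Draw 2: a1=0.435, a2=0.756, a3=1.395, a4=12.570, a0=15.156; τ=−ln(0.2452)/15.156=0.093 → t=0.110; u2·a0=0.0063·15.156=0.095 ≤ a1=0.435 → R1 fires; Y=6 X=9 E=8 R=3 A=4
Draw 3: a1=0.348, a2=0.864, a3=1.395, a4=10.056, a0=12.663; τ=−ln(0.2694)/12.663=0.104 → t=0.213; u2·a0=0.9308·12.663=11.787; a1+…+a3=2.607 < 11.787 ≤ a1+…+a4=12.663 → R4 fires; Y=7 X=9 E=9 R=3 A=3
Draw 4: a1=0.261, a2=0.972, a3=1.395, a4=8.799, a0=11.427; τ=−ln(0.5261)/11.427=0.056 → t=0.270; u2·a0=0.5466·11.427=6.246; a1+…+a3=2.628 < 6.246 ≤ a1+…+a4=11.427 → R4 fires; Y=8 X=9 E=10 R=3 A=2
Draw 5: a1=0.174, a2=1.080, a3=1.395, a4=6.704, a0=9.353; τ=−ln(0.1011)/9.353=0.245 → t=0.515; u2·a0=0.2458·9.353=2.299; a1+a2=1.254 < 2.299 ≤ a1+…+a3=2.649 → R3 fires; Y=9 X=8 E=10 R=3 A=2
Draw 6: a1=0.174, a2=1.080, a3=1.240, a4=7.542, a0=10.036; τ=−ln(0.7755)/10.036=0.025 → t=0.540; u2·a0=0.2627·10.036=2.636; a1+…+a3=2.494 < 2.636 ≤ a1+…+a4=10.036 → R4 fires; Y=10 X=8 E=11 R=3 A=1
Draw 7: a1=0.087, a2=1.188, a3=1.240, a4=4.190, a0=6.705; τ=−ln(0.0723)/6.705=0.392 → t=0.932; u2·a0=0.6817·6.705=4.571; a1+…+a3=2.515 < 4.571 ≤ a1+…+a4=6.705 → R4 fires; Y=11 X=8 E=12 R=3 A=0
Draw 8: a1=0.000, a2=1.296, a3=1.240, a4=0.000, a0=2.536; τ=−ln(0.7021)/2.536=0.139 → t=1.071; u2·a0=0.3428·2.536=0.869; a1=0.000 < 0.869 ≤ a1+a2=1.296 → R2 fires; Y=13 X=8 E=11 R=5 A=0
Draw 9: a1=0.000, a2=1.188, a3=1.240, a4=0.000, a0=2.428; τ=−ln(0.8655)/2.428=0.059 → t=1.131; u2·a0=0.7689·2.428=1.867; a1+a2=1.188 < 1.867 ≤ a1+…+a3=2.428 → R3 fires; Y=14 X=7 E=11 R=5 A=0
Draw 10: a1=0.000, a2=1.188, a3=1.085, a4=0.000, a0=2.273; τ=−ln(0.8523)/2.273=0.070 → t=1.201 > T=1.14: stop.
At T=1.14: Y=14 X=7 E=11 R=5 A=0; the largest is Y.

Dominant species at T: Y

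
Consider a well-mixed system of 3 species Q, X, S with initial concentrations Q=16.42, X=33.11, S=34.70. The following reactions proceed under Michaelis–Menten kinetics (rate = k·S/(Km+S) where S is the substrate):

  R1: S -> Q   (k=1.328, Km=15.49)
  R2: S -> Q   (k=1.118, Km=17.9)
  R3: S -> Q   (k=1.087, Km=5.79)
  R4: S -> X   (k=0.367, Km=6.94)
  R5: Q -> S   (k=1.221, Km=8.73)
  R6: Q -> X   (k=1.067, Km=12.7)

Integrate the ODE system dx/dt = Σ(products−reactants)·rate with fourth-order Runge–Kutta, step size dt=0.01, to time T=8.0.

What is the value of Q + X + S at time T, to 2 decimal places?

Value at T = 84.23

Check how each reaction changes W = Q + X + S (weight of products minus weight of reactants):
R1: S -> Q: (1·1) − (1·1) = 1 − 1 = 0
R2: S -> Q: (1·1) − (1·1) = 1 − 1 = 0
R3: S -> Q: (1·1) − (1·1) = 1 − 1 = 0
R4: S -> X: (1·1) − (1·1) = 1 − 1 = 0
R5: Q -> S: (1·1) − (1·1) = 1 − 1 = 0
R6: Q -> X: (1·1) − (1·1) = 1 − 1 = 0
Every reaction leaves W unchanged, so W is conserved and no simulation is needed: W(T) = W(0) = 16.42 + 33.11 + 34.70 = 84.23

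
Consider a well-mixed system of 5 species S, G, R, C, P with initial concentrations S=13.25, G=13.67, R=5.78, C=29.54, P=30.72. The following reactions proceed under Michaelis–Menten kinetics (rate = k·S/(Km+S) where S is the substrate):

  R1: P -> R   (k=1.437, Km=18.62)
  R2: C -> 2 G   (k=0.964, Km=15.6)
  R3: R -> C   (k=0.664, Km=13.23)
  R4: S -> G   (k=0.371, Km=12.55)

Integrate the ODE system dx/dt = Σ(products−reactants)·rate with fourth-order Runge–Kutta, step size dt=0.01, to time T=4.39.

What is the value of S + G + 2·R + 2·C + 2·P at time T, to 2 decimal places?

Value at T = 159.00

Check how each reaction changes W = S + G + 2·R + 2·C + 2·P (weight of products minus weight of reactants):
R1: P -> R: (2·1) − (2·1) = 2 − 2 = 0
R2: C -> 2 G: (1·2) − (2·1) = 2 − 2 = 0
R3: R -> C: (2·1) − (2·1) = 2 − 2 = 0
R4: S -> G: (1·1) − (1·1) = 1 − 1 = 0
Every reaction leaves W unchanged, so W is conserved and no simulation is needed: W(T) = W(0) = 13.25 + 13.67 + 2·5.78 + 2·29.54 + 2·30.72 = 159.00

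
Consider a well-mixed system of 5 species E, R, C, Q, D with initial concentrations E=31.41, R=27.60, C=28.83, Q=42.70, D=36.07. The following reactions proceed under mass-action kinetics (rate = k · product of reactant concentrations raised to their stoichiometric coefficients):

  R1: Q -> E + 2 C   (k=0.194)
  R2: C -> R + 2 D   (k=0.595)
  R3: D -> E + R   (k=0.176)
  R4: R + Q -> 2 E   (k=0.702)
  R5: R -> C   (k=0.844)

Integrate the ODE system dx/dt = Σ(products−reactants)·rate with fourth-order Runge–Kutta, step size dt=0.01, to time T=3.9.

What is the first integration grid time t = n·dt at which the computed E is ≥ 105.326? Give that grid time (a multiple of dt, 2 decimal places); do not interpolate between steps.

RK4 with dt=0.01: 390 steps to T=3.9. Trajectory (selected grid times):
t=0.00: E=31.41 R=27.60 C=28.83 Q=42.70 D=36.07
t=0.43: E=101.97 R=3.03 C=26.11 Q=8.36 D=47.24
t=0.50: E=105.06 R=3.31 C=25.43 Q=7.06 D=48.80
t=0.51: E=105.48 R=3.36 C=25.34 Q=6.88 D=49.01
t=0.87: E=118.14 R=5.89 C=22.21 Q=2.07 D=55.84
t=1.30: E=126.37 R=10.87 C=20.00 Q=0.16 D=62.07
t=1.73: E=131.57 R=15.80 C=19.82 Q=0.00 D=67.29
t=2.17: E=136.99 R=19.90 C=21.13 Q=0.00 D=72.54
t=2.60: E=142.69 R=23.40 C=23.33 Q=0.00 D=78.19
t=3.03: E=148.85 R=26.77 C=26.12 Q=0.00 D=84.66
t=3.47: E=155.69 R=30.29 C=29.44 Q=0.00 D=92.34
t=3.90: E=163.00 R=33.94 C=33.10 Q=0.00 D=101.02
E(0.50)=105.056 < 105.326 but E(0.51)=105.482 ≥ 105.326, so the first grid time is t=0.51.

Threshold first reached at t = 0.51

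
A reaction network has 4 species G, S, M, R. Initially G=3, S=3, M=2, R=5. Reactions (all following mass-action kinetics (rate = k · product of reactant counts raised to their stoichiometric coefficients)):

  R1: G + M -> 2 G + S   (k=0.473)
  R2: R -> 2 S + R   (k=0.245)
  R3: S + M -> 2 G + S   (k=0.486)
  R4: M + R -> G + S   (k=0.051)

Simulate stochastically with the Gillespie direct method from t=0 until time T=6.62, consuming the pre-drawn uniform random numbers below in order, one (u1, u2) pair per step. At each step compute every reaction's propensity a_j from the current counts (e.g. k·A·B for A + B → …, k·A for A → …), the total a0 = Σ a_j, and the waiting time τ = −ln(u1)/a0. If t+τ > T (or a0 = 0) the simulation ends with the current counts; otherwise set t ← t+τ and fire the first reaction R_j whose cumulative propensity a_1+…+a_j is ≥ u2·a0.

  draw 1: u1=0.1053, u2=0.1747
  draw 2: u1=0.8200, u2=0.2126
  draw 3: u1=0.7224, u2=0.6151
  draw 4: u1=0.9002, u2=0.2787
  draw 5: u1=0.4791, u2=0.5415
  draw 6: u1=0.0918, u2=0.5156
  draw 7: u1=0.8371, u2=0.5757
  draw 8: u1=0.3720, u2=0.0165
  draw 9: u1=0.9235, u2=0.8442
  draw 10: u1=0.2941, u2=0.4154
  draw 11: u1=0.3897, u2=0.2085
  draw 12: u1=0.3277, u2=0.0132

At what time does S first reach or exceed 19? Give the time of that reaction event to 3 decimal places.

Threshold first reached at t = 4.257

t=0.000: G=3 S=3 M=2 R=5
Draw 1: a1=2.838, a2=1.225, a3=2.916, a4=0.510, a0=7.489; τ=−ln(0.1053)/7.489=0.301 → t=0.301; u2·a0=0.1747·7.489=1.308 ≤ a1=2.838 → R1 fires; G=4 S=4 M=1 R=5
Draw 2: a1=1.892, a2=1.225, a3=1.944, a4=0.255, a0=5.316; τ=−ln(0.8200)/5.316=0.037 → t=0.338; u2·a0=0.2126·5.316=1.130 ≤ a1=1.892 → R1 fires; G=5 S=5 M=0 R=5
Draw 3: a1=0.000, a2=1.225, a3=0.000, a4=0.000, a0=1.225; τ=−ln(0.7224)/1.225=0.265 → t=0.603; u2·a0=0.6151·1.225=0.753; a1=0.000 < 0.753 ≤ a1+a2=1.225 → R2 fires; G=5 S=7 M=0 R=5
Draw 4: a1=0.000, a2=1.225, a3=0.000, a4=0.000, a0=1.225; τ=−ln(0.9002)/1.225=0.086 → t=0.689; u2·a0=0.2787·1.225=0.341; a1=0.000 < 0.341 ≤ a1+a2=1.225 → R2 fires; G=5 S=9 M=0 R=5
Draw 5: a1=0.000, a2=1.225, a3=0.000, a4=0.000, a0=1.225; τ=−ln(0.4791)/1.225=0.601 → t=1.290; u2·a0=0.5415·1.225=0.663; a1=0.000 < 0.663 ≤ a1+a2=1.225 → R2 fires; G=5 S=11 M=0 R=5
Draw 6: a1=0.000, a2=1.225, a3=0.000, a4=0.000, a0=1.225; τ=−ln(0.0918)/1.225=1.950 → t=3.239; u2·a0=0.5156·1.225=0.632; a1=0.000 < 0.632 ≤ a1+a2=1.225 → R2 fires; G=5 S=13 M=0 R=5
Draw 7: a1=0.000, a2=1.225, a3=0.000, a4=0.000, a0=1.225; τ=−ln(0.8371)/1.225=0.145 → t=3.385; u2·a0=0.5757·1.225=0.705; a1=0.000 < 0.705 ≤ a1+a2=1.225 → R2 fires; G=5 S=15 M=0 R=5
Draw 8: a1=0.000, a2=1.225, a3=0.000, a4=0.000, a0=1.225; τ=−ln(0.3720)/1.225=0.807 → t=4.192; u2·a0=0.0165·1.225=0.020; a1=0.000 < 0.020 ≤ a1+a2=1.225 → R2 fires; G=5 S=17 M=0 R=5
Draw 9: a1=0.000, a2=1.225, a3=0.000, a4=0.000, a0=1.225; τ=−ln(0.9235)/1.225=0.065 → t=4.257; u2·a0=0.8442·1.225=1.034; a1=0.000 < 1.034 ≤ a1+a2=1.225 → R2 fires; G=5 S=19 M=0 R=5
Draw 10: a1=0.000, a2=1.225, a3=0.000, a4=0.000, a0=1.225; τ=−ln(0.2941)/1.225=0.999 → t=5.256; u2·a0=0.4154·1.225=0.509; a1=0.000 < 0.509 ≤ a1+a2=1.225 → R2 fires; G=5 S=21 M=0 R=5
Draw 11: a1=0.000, a2=1.225, a3=0.000, a4=0.000, a0=1.225; τ=−ln(0.3897)/1.225=0.769 → t=6.025; u2·a0=0.2085·1.225=0.255; a1=0.000 < 0.255 ≤ a1+a2=1.225 → R2 fires; G=5 S=23 M=0 R=5
Draw 12: a1=0.000, a2=1.225, a3=0.000, a4=0.000, a0=1.225; τ=−ln(0.3277)/1.225=0.911 → t=6.936 > T=6.62: stop.
S first becomes ≥ 19 when it reaches 19 at the event at t=4.257.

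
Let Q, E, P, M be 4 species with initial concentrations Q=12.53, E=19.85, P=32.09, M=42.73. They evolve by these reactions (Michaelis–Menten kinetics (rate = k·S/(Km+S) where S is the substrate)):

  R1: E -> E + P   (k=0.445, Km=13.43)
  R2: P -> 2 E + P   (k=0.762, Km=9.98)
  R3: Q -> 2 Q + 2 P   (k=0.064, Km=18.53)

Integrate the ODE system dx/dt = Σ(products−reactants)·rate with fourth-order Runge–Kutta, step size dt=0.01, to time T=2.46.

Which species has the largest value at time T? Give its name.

RK4 with dt=0.01: 246 steps to T=2.46. Trajectory (selected grid times):
t=0.00: Q=12.53 E=19.85 P=32.09 M=42.73
t=0.27: Q=12.54 E=20.16 P=32.18 M=42.73
t=0.55: Q=12.54 E=20.49 P=32.27 M=42.73
t=0.82: Q=12.55 E=20.80 P=32.35 M=42.73
t=1.09: Q=12.56 E=21.12 P=32.44 M=42.73
t=1.37: Q=12.57 E=21.45 P=32.53 M=42.73
t=1.64: Q=12.57 E=21.76 P=32.62 M=42.73
t=1.91: Q=12.58 E=22.08 P=32.71 M=42.73
t=2.19: Q=12.59 E=22.40 P=32.80 M=42.73
t=2.46: Q=12.59 E=22.72 P=32.89 M=42.73
At T=2.46: Q=12.59 E=22.72 P=32.89 M=42.73; the largest is M.

Dominant species at T: M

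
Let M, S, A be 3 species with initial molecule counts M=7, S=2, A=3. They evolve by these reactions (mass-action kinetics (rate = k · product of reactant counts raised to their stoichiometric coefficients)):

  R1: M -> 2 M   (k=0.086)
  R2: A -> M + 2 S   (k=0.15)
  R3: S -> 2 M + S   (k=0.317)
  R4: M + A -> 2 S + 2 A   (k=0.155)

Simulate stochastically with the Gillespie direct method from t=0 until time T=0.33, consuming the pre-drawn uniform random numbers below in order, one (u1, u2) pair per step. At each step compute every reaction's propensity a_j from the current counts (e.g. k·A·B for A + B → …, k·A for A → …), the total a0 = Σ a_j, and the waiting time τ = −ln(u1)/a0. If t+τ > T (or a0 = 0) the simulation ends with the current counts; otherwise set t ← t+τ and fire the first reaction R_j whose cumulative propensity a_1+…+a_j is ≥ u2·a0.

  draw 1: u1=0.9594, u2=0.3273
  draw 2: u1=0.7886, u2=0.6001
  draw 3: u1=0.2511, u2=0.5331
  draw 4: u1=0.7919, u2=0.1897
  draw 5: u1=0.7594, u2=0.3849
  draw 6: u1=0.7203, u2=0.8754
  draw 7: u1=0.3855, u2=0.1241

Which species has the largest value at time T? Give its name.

Dominant species at T: S

t=0.000: M=7 S=2 A=3
Draw 1: a1=0.602, a2=0.450, a3=0.634, a4=3.255, a0=4.941; τ=−ln(0.9594)/4.941=0.008 → t=0.008; u2·a0=0.3273·4.941=1.617; a1+a2=1.052 < 1.617 ≤ a1+…+a3=1.686 → R3 fires; M=9 S=2 A=3
Draw 2: a1=0.774, a2=0.450, a3=0.634, a4=4.185, a0=6.043; τ=−ln(0.7886)/6.043=0.039 → t=0.048; u2·a0=0.6001·6.043=3.626; a1+…+a3=1.858 < 3.626 ≤ a1+…+a4=6.043 → R4 fires; M=8 S=4 A=4
Draw 3: a1=0.688, a2=0.600, a3=1.268, a4=4.960, a0=7.516; τ=−ln(0.2511)/7.516=0.184 → t=0.232; u2·a0=0.5331·7.516=4.007; a1+…+a3=2.556 < 4.007 ≤ a1+…+a4=7.516 → R4 fires; M=7 S=6 A=5
Draw 4: a1=0.602, a2=0.750, a3=1.902, a4=5.425, a0=8.679; τ=−ln(0.7919)/8.679=0.027 → t=0.258; u2·a0=0.1897·8.679=1.646; a1+a2=1.352 < 1.646 ≤ a1+…+a3=3.254 → R3 fires; M=9 S=6 A=5
Draw 5: a1=0.774, a2=0.750, a3=1.902, a4=6.975, a0=10.401; τ=−ln(0.7594)/10.401=0.026 → t=0.285; u2·a0=0.3849·10.401=4.003; a1+…+a3=3.426 < 4.003 ≤ a1+…+a4=10.401 → R4 fires; M=8 S=8 A=6
Draw 6: a1=0.688, a2=0.900, a3=2.536, a4=7.440, a0=11.564; τ=−ln(0.7203)/11.564=0.028 → t=0.313; u2·a0=0.8754·11.564=10.123; a1+…+a3=4.124 < 10.123 ≤ a1+…+a4=11.564 → R4 fires; M=7 S=10 A=7
Draw 7: a1=0.602, a2=1.050, a3=3.170, a4=7.595, a0=12.417; τ=−ln(0.3855)/12.417=0.077 → t=0.390 > T=0.33: stop.
At T=0.33: M=7 S=10 A=7; the largest is S.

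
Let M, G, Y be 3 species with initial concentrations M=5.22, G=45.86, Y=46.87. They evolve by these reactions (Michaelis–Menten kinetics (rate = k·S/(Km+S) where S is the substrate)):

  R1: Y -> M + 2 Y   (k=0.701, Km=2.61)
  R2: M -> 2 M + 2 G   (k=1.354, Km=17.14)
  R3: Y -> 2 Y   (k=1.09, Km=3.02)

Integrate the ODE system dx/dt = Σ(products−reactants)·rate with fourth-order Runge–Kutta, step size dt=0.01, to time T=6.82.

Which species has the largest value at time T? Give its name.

RK4 with dt=0.01: 682 steps to T=6.82. Trajectory (selected grid times):
t=0.00: M=5.22 G=45.86 Y=46.87
t=0.76: M=5.98 G=46.37 Y=48.15
t=1.52: M=6.76 G=46.92 Y=49.44
t=2.27: M=7.56 G=47.52 Y=50.71
t=3.03: M=8.40 G=48.18 Y=52.00
t=3.79: M=9.25 G=48.87 Y=53.29
t=4.55: M=10.13 G=49.62 Y=54.58
t=5.30: M=11.02 G=50.39 Y=55.86
t=6.06: M=11.94 G=51.22 Y=57.16
t=6.82: M=12.89 G=52.08 Y=58.45
At T=6.82: M=12.89 G=52.08 Y=58.45; the largest is Y.

Dominant species at T: Y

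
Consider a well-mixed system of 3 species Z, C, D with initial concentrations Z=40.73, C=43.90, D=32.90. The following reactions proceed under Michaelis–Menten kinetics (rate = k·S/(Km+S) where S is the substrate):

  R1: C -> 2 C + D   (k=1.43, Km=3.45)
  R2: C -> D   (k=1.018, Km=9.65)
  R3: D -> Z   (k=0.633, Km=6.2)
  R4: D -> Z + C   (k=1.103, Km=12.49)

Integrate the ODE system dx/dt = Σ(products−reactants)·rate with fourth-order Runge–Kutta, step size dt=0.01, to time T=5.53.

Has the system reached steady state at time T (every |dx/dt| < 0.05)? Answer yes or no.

RK4 with dt=0.01: 553 steps to T=5.53. Trajectory (selected grid times):
t=0.00: Z=40.73 C=43.90 D=32.90
t=0.61: Z=41.54 C=44.69 D=33.41
t=1.23: Z=42.37 C=45.49 D=33.92
t=1.84: Z=43.19 C=46.28 D=34.42
t=2.46: Z=44.03 C=47.09 D=34.94
t=3.07: Z=44.85 C=47.88 D=35.44
t=3.69: Z=45.70 C=48.69 D=35.95
t=4.30: Z=46.53 C=49.48 D=36.46
t=4.92: Z=47.37 C=50.30 D=36.97
t=5.53: Z=48.21 C=51.09 D=37.47
Rates at T: R1=1.3396, R2=0.8563, R3=0.5431, R4=0.8273
dx/dt at T (Σ net stoichiometry × rate): Z=+1.3704, C=+1.3105, D=+0.8254
Largest |dx/dt| is |+1.3704| (Z) ≥ 0.05 → not steady.

Steady state at T: no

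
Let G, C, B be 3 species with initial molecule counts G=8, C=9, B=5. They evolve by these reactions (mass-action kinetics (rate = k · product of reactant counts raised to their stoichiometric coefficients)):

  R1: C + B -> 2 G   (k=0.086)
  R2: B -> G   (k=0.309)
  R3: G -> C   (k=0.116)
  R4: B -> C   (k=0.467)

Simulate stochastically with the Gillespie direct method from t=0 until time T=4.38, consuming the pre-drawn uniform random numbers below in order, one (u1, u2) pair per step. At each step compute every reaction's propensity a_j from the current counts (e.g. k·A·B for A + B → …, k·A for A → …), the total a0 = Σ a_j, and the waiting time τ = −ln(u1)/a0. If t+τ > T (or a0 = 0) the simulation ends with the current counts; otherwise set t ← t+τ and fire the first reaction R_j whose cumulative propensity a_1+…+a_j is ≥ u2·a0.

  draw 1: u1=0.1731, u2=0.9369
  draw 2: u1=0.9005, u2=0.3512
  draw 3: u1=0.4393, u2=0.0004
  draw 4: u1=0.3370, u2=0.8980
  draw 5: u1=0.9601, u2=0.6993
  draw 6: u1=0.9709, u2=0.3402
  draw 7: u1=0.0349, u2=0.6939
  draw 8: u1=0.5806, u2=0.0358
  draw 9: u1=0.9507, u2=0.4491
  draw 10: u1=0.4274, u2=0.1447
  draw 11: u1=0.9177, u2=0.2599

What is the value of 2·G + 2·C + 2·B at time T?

Value at T = 44

Check how each reaction changes W = 2·G + 2·C + 2·B (weight of products minus weight of reactants):
R1: C + B -> 2 G: (2·2) − (2·1 + 2·1) = 4 − 4 = 0
R2: B -> G: (2·1) − (2·1) = 2 − 2 = 0
R3: G -> C: (2·1) − (2·1) = 2 − 2 = 0
R4: B -> C: (2·1) − (2·1) = 2 − 2 = 0
Every reaction leaves W unchanged, so W is conserved and no simulation is needed: W(T) = W(0) = 2·8 + 2·9 + 2·5 = 44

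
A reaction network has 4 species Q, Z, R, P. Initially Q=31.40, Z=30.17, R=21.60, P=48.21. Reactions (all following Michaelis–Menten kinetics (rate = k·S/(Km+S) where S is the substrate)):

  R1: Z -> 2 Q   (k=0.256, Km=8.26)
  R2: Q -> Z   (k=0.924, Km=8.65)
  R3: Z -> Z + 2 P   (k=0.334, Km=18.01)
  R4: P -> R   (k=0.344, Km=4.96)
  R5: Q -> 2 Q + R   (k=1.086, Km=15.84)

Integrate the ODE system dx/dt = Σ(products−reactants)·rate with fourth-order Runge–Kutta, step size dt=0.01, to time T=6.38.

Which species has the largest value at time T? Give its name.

RK4 with dt=0.01: 638 steps to T=6.38. Trajectory (selected grid times):
t=0.00: Q=31.40 Z=30.17 R=21.60 P=48.21
t=0.71: Q=31.68 Z=30.54 R=22.33 P=48.29
t=1.42: Q=31.97 Z=30.91 R=23.07 P=48.36
t=2.13: Q=32.26 Z=31.29 R=23.81 P=48.44
t=2.84: Q=32.54 Z=31.66 R=24.55 P=48.52
t=3.54: Q=32.83 Z=32.03 R=25.28 P=48.60
t=4.25: Q=33.12 Z=32.41 R=26.02 P=48.69
t=4.96: Q=33.41 Z=32.78 R=26.77 P=48.77
t=5.67: Q=33.70 Z=33.16 R=27.51 P=48.85
t=6.38: Q=34.00 Z=33.53 R=28.26 P=48.94
At T=6.38: Q=34.00 Z=33.53 R=28.26 P=48.94; the largest is P.

Dominant species at T: P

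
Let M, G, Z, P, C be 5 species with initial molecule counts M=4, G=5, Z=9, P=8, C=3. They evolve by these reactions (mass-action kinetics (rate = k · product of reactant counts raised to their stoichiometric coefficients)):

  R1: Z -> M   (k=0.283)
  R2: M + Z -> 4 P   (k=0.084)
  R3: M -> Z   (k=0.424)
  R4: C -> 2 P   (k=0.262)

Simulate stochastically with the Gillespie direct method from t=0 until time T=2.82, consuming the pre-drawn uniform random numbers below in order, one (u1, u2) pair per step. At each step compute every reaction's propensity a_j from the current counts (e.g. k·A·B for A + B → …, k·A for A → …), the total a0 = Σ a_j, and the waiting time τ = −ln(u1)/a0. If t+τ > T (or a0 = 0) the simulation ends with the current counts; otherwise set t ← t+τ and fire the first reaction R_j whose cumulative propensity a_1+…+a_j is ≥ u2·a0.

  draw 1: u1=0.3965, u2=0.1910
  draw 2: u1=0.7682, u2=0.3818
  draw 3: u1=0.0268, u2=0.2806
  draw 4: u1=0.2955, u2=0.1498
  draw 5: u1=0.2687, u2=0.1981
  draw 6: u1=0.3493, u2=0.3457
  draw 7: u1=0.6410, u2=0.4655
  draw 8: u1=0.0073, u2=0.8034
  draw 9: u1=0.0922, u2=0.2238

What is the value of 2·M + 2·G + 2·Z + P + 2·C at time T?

Check how each reaction changes W = 2·M + 2·G + 2·Z + P + 2·C (weight of products minus weight of reactants):
R1: Z -> M: (2·1) − (2·1) = 2 − 2 = 0
R2: M + Z -> 4 P: (1·4) − (2·1 + 2·1) = 4 − 4 = 0
R3: M -> Z: (2·1) − (2·1) = 2 − 2 = 0
R4: C -> 2 P: (1·2) − (2·1) = 2 − 2 = 0
Every reaction leaves W unchanged, so W is conserved and no simulation is needed: W(T) = W(0) = 2·4 + 2·5 + 2·9 + 8 + 2·3 = 50

Value at T = 50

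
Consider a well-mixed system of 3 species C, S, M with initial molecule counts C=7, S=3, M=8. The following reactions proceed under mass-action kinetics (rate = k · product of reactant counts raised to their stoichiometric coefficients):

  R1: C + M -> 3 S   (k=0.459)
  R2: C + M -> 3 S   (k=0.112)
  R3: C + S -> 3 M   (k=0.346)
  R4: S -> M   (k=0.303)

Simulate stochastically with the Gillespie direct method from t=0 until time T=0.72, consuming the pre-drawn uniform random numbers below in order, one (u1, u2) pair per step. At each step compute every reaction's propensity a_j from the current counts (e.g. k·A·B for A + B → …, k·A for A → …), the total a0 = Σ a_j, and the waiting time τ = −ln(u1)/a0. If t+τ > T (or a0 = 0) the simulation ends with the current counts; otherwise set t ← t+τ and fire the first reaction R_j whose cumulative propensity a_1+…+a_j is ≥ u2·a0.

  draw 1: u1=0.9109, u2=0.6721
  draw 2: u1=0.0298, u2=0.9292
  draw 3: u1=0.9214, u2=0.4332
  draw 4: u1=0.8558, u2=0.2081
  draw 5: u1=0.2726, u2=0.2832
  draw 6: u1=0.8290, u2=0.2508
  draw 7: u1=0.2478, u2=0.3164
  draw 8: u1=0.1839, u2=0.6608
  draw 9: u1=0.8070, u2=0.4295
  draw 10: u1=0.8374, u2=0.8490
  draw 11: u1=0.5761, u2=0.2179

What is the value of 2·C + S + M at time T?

Check how each reaction changes W = 2·C + S + M (weight of products minus weight of reactants):
R1: C + M -> 3 S: (1·3) − (2·1 + 1·1) = 3 − 3 = 0
R2: C + M -> 3 S: (1·3) − (2·1 + 1·1) = 3 − 3 = 0
R3: C + S -> 3 M: (1·3) − (2·1 + 1·1) = 3 − 3 = 0
R4: S -> M: (1·1) − (1·1) = 1 − 1 = 0
Every reaction leaves W unchanged, so W is conserved and no simulation is needed: W(T) = W(0) = 2·7 + 3 + 8 = 25

Value at T = 25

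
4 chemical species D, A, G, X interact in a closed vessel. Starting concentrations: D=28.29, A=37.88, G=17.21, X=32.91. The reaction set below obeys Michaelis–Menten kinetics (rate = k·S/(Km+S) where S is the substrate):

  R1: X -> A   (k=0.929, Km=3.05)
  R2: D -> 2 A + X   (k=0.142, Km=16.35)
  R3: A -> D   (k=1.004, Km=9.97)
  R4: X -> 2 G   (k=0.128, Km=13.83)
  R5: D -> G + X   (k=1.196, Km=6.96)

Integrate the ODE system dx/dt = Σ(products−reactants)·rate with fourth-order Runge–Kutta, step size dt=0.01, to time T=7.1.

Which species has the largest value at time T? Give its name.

Dominant species at T: A

RK4 with dt=0.01: 710 steps to T=7.1. Trajectory (selected grid times):
t=0.00: D=28.29 A=37.88 G=17.21 X=32.91
t=0.79: D=28.09 A=38.07 G=18.11 X=33.00
t=1.58: D=27.89 A=38.25 G=19.01 X=33.08
t=2.37: D=27.69 A=38.43 G=19.91 X=33.16
t=3.16: D=27.50 A=38.62 G=20.81 X=33.24
t=3.94: D=27.31 A=38.80 G=21.69 X=33.32
t=4.73: D=27.12 A=38.98 G=22.59 X=33.40
t=5.52: D=26.93 A=39.16 G=23.48 X=33.48
t=6.31: D=26.74 A=39.34 G=24.37 X=33.55
t=7.10: D=26.56 A=39.52 G=25.27 X=33.63
At T=7.1: D=26.56 A=39.52 G=25.27 X=33.63; the largest is A.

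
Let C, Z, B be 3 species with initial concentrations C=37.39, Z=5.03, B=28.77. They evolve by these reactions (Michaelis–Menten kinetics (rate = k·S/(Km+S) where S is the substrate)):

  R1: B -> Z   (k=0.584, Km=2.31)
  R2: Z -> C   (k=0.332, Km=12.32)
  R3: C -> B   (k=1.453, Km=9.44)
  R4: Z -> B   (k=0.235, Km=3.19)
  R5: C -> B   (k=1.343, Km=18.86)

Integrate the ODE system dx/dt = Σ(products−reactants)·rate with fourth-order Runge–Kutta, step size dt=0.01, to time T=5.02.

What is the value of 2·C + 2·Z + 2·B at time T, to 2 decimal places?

Check how each reaction changes W = 2·C + 2·Z + 2·B (weight of products minus weight of reactants):
R1: B -> Z: (2·1) − (2·1) = 2 − 2 = 0
R2: Z -> C: (2·1) − (2·1) = 2 − 2 = 0
R3: C -> B: (2·1) − (2·1) = 2 − 2 = 0
R4: Z -> B: (2·1) − (2·1) = 2 − 2 = 0
R5: C -> B: (2·1) − (2·1) = 2 − 2 = 0
Every reaction leaves W unchanged, so W is conserved and no simulation is needed: W(T) = W(0) = 2·37.39 + 2·5.03 + 2·28.77 = 142.38

Value at T = 142.38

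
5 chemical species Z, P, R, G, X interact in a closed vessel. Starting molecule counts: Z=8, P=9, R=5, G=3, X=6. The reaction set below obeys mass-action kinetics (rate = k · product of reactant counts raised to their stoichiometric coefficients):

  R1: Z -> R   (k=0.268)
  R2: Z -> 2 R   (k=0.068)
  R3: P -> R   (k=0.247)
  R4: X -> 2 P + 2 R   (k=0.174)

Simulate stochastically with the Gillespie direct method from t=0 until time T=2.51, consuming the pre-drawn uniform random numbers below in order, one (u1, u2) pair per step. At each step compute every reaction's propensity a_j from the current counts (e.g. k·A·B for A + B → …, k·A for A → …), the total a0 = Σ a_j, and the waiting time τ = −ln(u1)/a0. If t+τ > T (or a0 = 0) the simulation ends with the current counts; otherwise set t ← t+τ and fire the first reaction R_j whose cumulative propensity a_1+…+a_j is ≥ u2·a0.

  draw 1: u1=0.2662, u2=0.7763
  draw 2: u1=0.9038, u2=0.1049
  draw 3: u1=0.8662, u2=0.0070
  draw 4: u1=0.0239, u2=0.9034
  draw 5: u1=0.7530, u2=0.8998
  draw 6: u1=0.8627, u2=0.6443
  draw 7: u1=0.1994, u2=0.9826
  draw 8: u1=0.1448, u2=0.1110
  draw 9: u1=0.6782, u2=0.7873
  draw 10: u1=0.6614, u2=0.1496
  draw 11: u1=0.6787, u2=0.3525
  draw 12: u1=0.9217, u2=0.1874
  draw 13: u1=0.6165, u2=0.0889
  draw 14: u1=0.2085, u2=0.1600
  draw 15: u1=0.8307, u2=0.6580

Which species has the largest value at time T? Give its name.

Dominant species at T: R

t=0.000: Z=8 P=9 R=5 G=3 X=6
Draw 1: a1=2.144, a2=0.544, a3=2.223, a4=1.044, a0=5.955; τ=−ln(0.2662)/5.955=0.222 → t=0.222; u2·a0=0.7763·5.955=4.623; a1+a2=2.688 < 4.623 ≤ a1+…+a3=4.911 → R3 fires; Z=8 P=8 R=6 G=3 X=6
Draw 2: a1=2.144, a2=0.544, a3=1.976, a4=1.044, a0=5.708; τ=−ln(0.9038)/5.708=0.018 → t=0.240; u2·a0=0.1049·5.708=0.599 ≤ a1=2.144 → R1 fires; Z=7 P=8 R=7 G=3 X=6
Draw 3: a1=1.876, a2=0.476, a3=1.976, a4=1.044, a0=5.372; τ=−ln(0.8662)/5.372=0.027 → t=0.267; u2·a0=0.0070·5.372=0.038 ≤ a1=1.876 → R1 fires; Z=6 P=8 R=8 G=3 X=6
Draw 4: a1=1.608, a2=0.408, a3=1.976, a4=1.044, a0=5.036; τ=−ln(0.0239)/5.036=0.741 → t=1.008; u2·a0=0.9034·5.036=4.550; a1+…+a3=3.992 < 4.550 ≤ a1+…+a4=5.036 → R4 fires; Z=6 P=10 R=10 G=3 X=5
Draw 5: a1=1.608, a2=0.408, a3=2.470, a4=0.870, a0=5.356; τ=−ln(0.7530)/5.356=0.053 → t=1.061; u2·a0=0.8998·5.356=4.819; a1+…+a3=4.486 < 4.819 ≤ a1+…+a4=5.356 → R4 fires; Z=6 P=12 R=12 G=3 X=4
Draw 6: a1=1.608, a2=0.408, a3=2.964, a4=0.696, a0=5.676; τ=−ln(0.8627)/5.676=0.026 → t=1.087; u2·a0=0.6443·5.676=3.657; a1+a2=2.016 < 3.657 ≤ a1+…+a3=4.980 → R3 fires; Z=6 P=11 R=13 G=3 X=4
Draw 7: a1=1.608, a2=0.408, a3=2.717, a4=0.696, a0=5.429; τ=−ln(0.1994)/5.429=0.297 → t=1.384; u2·a0=0.9826·5.429=5.335; a1+…+a3=4.733 < 5.335 ≤ a1+…+a4=5.429 → R4 fires; Z=6 P=13 R=15 G=3 X=3
Draw 8: a1=1.608, a2=0.408, a3=3.211, a4=0.522, a0=5.749; τ=−ln(0.1448)/5.749=0.336 → t=1.720; u2·a0=0.1110·5.749=0.638 ≤ a1=1.608 → R1 fires; Z=5 P=13 R=16 G=3 X=3
Draw 9: a1=1.340, a2=0.340, a3=3.211, a4=0.522, a0=5.413; τ=−ln(0.6782)/5.413=0.072 → t=1.792; u2·a0=0.7873·5.413=4.262; a1+a2=1.680 < 4.262 ≤ a1+…+a3=4.891 → R3 fires; Z=5 P=12 R=17 G=3 X=3
Draw 10: a1=1.340, a2=0.340, a3=2.964, a4=0.522, a0=5.166; τ=−ln(0.6614)/5.166=0.080 → t=1.872; u2·a0=0.1496·5.166=0.773 ≤ a1=1.340 → R1 fires; Z=4 P=12 R=18 G=3 X=3
Draw 11: a1=1.072, a2=0.272, a3=2.964, a4=0.522, a0=4.830; τ=−ln(0.6787)/4.830=0.080 → t=1.952; u2·a0=0.3525·4.830=1.703; a1+a2=1.344 < 1.703 ≤ a1+…+a3=4.308 → R3 fires; Z=4 P=11 R=19 G=3 X=3
Draw 12: a1=1.072, a2=0.272, a3=2.717, a4=0.522, a0=4.583; τ=−ln(0.9217)/4.583=0.018 → t=1.970; u2·a0=0.1874·4.583=0.859 ≤ a1=1.072 → R1 fires; Z=3 P=11 R=20 G=3 X=3
Draw 13: a1=0.804, a2=0.204, a3=2.717, a4=0.522, a0=4.247; τ=−ln(0.6165)/4.247=0.114 → t=2.084; u2·a0=0.0889·4.247=0.378 ≤ a1=0.804 → R1 fires; Z=2 P=11 R=21 G=3 X=3
Draw 14: a1=0.536, a2=0.136, a3=2.717, a4=0.522, a0=3.911; τ=−ln(0.2085)/3.911=0.401 → t=2.485; u2·a0=0.1600·3.911=0.626; a1=0.536 < 0.626 ≤ a1+a2=0.672 → R2 fires; Z=1 P=11 R=23 G=3 X=3
Draw 15: a1=0.268, a2=0.068, a3=2.717, a4=0.522, a0=3.575; τ=−ln(0.8307)/3.575=0.052 → t=2.537 > T=2.51: stop.
At T=2.51: Z=1 P=11 R=23 G=3 X=3; the largest is R.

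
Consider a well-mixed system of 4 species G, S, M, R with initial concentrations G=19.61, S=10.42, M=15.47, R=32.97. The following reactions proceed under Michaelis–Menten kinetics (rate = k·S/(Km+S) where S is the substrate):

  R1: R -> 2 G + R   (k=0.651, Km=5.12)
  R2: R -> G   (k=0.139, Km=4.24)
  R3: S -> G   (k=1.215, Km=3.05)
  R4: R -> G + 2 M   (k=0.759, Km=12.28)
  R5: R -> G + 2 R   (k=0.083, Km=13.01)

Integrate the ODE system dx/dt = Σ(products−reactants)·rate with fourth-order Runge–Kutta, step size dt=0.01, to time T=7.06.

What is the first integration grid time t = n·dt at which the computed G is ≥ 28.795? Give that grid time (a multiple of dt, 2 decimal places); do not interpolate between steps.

RK4 with dt=0.01: 706 steps to T=7.06. Trajectory (selected grid times):
t=0.00: G=19.61 S=10.42 M=15.47 R=32.97
t=0.78: G=21.79 S=9.69 M=16.33 R=32.49
t=1.57: G=23.98 S=8.97 M=17.20 R=32.01
t=2.35: G=26.12 S=8.27 M=18.05 R=31.53
t=3.14: G=28.27 S=7.58 M=18.91 R=31.05
t=3.33: G=28.78 S=7.41 M=19.12 R=30.93
t=3.34: G=28.81 S=7.40 M=19.13 R=30.93
t=3.92: G=30.37 S=6.91 M=19.76 R=30.57
t=4.71: G=32.48 S=6.25 M=20.61 R=30.10
t=5.49: G=34.53 S=5.63 M=21.45 R=29.63
t=6.28: G=36.58 S=5.02 M=22.30 R=29.15
t=7.06: G=38.57 S=4.44 M=23.13 R=28.69
G(3.33)=28.785 < 28.795 but G(3.34)=28.812 ≥ 28.795, so the first grid time is t=3.34.

Threshold first reached at t = 3.34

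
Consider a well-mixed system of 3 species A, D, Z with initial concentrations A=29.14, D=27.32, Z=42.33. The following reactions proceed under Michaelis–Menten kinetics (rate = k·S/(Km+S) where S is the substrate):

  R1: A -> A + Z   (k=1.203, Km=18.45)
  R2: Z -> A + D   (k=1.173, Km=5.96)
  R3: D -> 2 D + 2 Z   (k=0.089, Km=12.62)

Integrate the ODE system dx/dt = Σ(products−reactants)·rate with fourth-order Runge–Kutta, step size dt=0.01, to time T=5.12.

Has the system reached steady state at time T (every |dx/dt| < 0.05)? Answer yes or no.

Steady state at T: no

RK4 with dt=0.01: 512 steps to T=5.12. Trajectory (selected grid times):
t=0.00: A=29.14 D=27.32 Z=42.33
t=0.57: A=29.73 D=27.94 Z=42.24
t=1.14: A=30.31 D=28.56 Z=42.14
t=1.71: A=30.90 D=29.18 Z=42.06
t=2.28: A=31.48 D=29.80 Z=41.97
t=2.84: A=32.06 D=30.41 Z=41.89
t=3.41: A=32.64 D=31.04 Z=41.82
t=3.98: A=33.23 D=31.66 Z=41.74
t=4.55: A=33.81 D=32.28 Z=41.67
t=5.12: A=34.40 D=32.90 Z=41.61
Rates at T: R1=0.7830, R2=1.0260, R3=0.0643
dx/dt at T (Σ net stoichiometry × rate): A=+1.0260, D=+1.0904, Z=-0.1144
Largest |dx/dt| is |+1.0904| (D) ≥ 0.05 → not steady.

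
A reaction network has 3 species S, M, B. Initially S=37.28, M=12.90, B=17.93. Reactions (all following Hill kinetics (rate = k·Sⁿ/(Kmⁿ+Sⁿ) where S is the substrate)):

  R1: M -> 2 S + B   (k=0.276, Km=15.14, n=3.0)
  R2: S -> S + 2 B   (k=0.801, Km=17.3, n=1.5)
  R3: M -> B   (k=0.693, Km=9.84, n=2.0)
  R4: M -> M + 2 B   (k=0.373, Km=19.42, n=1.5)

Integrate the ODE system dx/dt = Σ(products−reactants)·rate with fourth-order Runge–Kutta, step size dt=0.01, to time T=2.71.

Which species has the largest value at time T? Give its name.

RK4 with dt=0.01: 271 steps to T=2.71. Trajectory (selected grid times):
t=0.00: S=37.28 M=12.90 B=17.93
t=0.30: S=37.34 M=12.74 B=18.54
t=0.60: S=37.40 M=12.58 B=19.14
t=0.90: S=37.46 M=12.42 B=19.74
t=1.20: S=37.52 M=12.26 B=20.34
t=1.51: S=37.58 M=12.10 B=20.95
t=1.81: S=37.64 M=11.95 B=21.54
t=2.11: S=37.69 M=11.80 B=22.13
t=2.41: S=37.74 M=11.65 B=22.72
t=2.71: S=37.79 M=11.51 B=23.30
At T=2.71: S=37.79 M=11.51 B=23.30; the largest is S.

Dominant species at T: S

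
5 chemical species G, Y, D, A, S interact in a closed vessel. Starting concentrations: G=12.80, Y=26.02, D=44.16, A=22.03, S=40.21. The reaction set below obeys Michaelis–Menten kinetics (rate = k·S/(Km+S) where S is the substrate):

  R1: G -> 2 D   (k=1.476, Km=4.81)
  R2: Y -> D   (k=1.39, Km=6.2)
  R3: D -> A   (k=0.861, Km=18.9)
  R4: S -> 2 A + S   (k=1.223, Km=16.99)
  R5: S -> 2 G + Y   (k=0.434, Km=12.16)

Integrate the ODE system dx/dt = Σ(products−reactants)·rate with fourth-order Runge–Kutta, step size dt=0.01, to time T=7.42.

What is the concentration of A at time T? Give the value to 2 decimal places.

RK4 with dt=0.01: 742 steps to T=7.42. Trajectory (selected grid times):
t=0.00: G=12.80 Y=26.02 D=44.16 A=22.03 S=40.21
t=0.82: G=12.47 Y=25.37 D=46.33 A=23.94 S=39.94
t=1.65: G=12.14 Y=24.73 D=48.51 A=25.87 S=39.66
t=2.47: G=11.82 Y=24.09 D=50.63 A=27.78 S=39.39
t=3.30: G=11.50 Y=23.45 D=52.76 A=29.72 S=39.11
t=4.12: G=11.20 Y=22.82 D=54.84 A=31.64 S=38.84
t=4.95: G=10.89 Y=22.19 D=56.91 A=33.59 S=38.57
t=5.77: G=10.60 Y=21.57 D=58.94 A=35.51 S=38.30
t=6.60: G=10.30 Y=20.95 D=60.97 A=37.46 S=38.03
t=7.42: G=10.02 Y=20.35 D=62.95 A=39.39 S=37.76
Read off A at T=7.42: 39.39

A at T = 39.39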